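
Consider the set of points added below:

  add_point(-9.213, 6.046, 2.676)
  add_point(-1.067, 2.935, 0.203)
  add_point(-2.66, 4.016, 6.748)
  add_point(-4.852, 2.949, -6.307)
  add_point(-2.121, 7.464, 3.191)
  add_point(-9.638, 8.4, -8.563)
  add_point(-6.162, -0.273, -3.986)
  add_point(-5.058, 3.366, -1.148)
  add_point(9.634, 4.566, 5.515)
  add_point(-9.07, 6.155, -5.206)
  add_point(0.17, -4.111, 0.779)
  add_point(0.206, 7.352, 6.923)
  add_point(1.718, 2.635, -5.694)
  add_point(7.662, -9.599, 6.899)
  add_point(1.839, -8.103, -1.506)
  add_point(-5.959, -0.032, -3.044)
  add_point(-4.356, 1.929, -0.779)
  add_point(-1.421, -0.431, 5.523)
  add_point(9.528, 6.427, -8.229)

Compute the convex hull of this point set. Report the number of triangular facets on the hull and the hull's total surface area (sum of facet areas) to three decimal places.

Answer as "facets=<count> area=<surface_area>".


facets=20 area=1005.025

12 of the 19 inputs are extreme points: [0, 2, 3, 5, 6, 8, 9, 11, 13, 14, 17, 18].

Facet areas (half cross-product norm):
  f1: (p11, p13, p8) → 70.7187
  f2: (p18, p13, p8) → 97.0500
  f3: (p18, p11, p5) → 147.5337
  f4: (p18, p11, p8) → 68.5576
  f5: (p0, p11, p5) → 54.6646
  f6: (p14, p18, p13) → 90.2294
  f7: (p14, p0, p13) → 91.8597
  f8: (p2, p11, p13) → 36.7622
  f9: (p2, p0, p11) → 16.3644
  f10: (p3, p18, p5) → 51.8934
  f11: (p3, p14, p5) → 9.1290
  f12: (p3, p14, p18) → 99.9056
  f13: (p6, p14, p5) → 26.3064
  f14: (p6, p14, p0) → 47.4811
  f15: (p17, p0, p13) → 13.0722
  f16: (p17, p2, p13) → 18.0871
  f17: (p17, p2, p0) → 18.0554
  f18: (p9, p0, p5) → 9.0141
  f19: (p9, p6, p5) → 10.5531
  f20: (p9, p6, p0) → 27.7869
Σ area = 1005.025

Euler: V−E+F = 12−30+20 = 2.


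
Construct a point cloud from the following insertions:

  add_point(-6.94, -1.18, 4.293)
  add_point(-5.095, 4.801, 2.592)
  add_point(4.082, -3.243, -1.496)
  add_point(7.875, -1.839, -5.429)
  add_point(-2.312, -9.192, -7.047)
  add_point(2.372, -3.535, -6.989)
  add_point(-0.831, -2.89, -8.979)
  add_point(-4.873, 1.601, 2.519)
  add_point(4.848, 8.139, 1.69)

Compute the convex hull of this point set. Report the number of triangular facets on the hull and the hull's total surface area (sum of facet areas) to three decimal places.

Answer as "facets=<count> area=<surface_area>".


Hull vertices (7/9): indices [0, 1, 2, 3, 4, 6, 8].

Facet areas (half cross-product norm):
  f1: (p6, p8, p3) → 59.5365
  f2: (p4, p6, p0) → 48.2299
  f3: (p4, p6, p3) → 31.3238
  f4: (p2, p8, p0) → 72.8356
  f5: (p2, p8, p3) → 33.2584
  f6: (p2, p4, p0) → 63.9814
  f7: (p2, p4, p3) → 28.6887
  f8: (p1, p8, p0) → 27.7246
  f9: (p1, p6, p0) → 46.2212
  f10: (p1, p6, p8) → 75.2821
Σ area = 487.082

Euler: V−E+F = 7−15+10 = 2.

facets=10 area=487.082


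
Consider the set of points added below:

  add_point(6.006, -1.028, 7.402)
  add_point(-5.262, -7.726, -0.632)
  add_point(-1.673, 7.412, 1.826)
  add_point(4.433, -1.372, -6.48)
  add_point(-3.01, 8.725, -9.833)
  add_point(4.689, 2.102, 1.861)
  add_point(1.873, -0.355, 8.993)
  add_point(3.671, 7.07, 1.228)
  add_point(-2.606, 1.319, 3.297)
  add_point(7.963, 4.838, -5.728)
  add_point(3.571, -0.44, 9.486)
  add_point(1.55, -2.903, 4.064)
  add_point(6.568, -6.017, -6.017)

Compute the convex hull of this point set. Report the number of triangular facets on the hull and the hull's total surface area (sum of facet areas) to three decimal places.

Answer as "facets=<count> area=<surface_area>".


facets=16 area=726.392

Hull vertices (10/13): indices [0, 1, 2, 4, 6, 7, 8, 9, 10, 12].

Area of each hull facet:
  f1: (p12, p4, p1) → 112.9779
  f2: (p12, p4, p9) → 66.3368
  f3: (p2, p4, p1) → 92.7484
  f4: (p0, p12, p9) → 73.0187
  f5: (p0, p10, p1) → 24.8204
  f6: (p0, p12, p1) → 87.0724
  f7: (p8, p2, p1) → 19.3938
  f8: (p7, p2, p10) → 30.0383
  f9: (p7, p0, p9) → 43.6323
  f10: (p7, p0, p10) → 16.9785
  f11: (p7, p4, p9) → 50.4912
  f12: (p7, p2, p4) → 31.8122
  f13: (p6, p2, p10) → 8.4417
  f14: (p6, p8, p2) → 22.4375
  f15: (p6, p10, p1) → 9.4408
  f16: (p6, p8, p1) → 36.7515
Σ area = 726.392

Euler: V−E+F = 10−24+16 = 2.


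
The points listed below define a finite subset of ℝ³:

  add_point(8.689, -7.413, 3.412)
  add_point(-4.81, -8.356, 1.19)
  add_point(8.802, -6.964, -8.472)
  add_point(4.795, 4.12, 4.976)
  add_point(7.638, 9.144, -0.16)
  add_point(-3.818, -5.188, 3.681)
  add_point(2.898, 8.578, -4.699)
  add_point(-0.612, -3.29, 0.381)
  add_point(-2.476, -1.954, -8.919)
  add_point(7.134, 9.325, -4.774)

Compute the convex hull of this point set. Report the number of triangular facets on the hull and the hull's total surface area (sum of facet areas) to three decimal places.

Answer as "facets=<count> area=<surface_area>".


facets=14 area=754.330

9 of the 10 inputs are extreme points: [0, 1, 2, 3, 4, 5, 6, 8, 9].

Facet areas (half cross-product norm):
  f1: (p8, p2, p1) → 75.0980
  f2: (p8, p9, p2) → 91.1264
  f3: (p0, p2, p1) → 80.6230
  f4: (p6, p8, p9) → 22.3492
  f5: (p4, p9, p2) → 38.4175
  f6: (p4, p0, p2) → 97.7995
  f7: (p4, p6, p9) → 9.9571
  f8: (p3, p4, p0) → 43.2545
  f9: (p3, p4, p6) → 25.2071
  f10: (p5, p3, p6) → 68.6762
  f11: (p5, p8, p1) → 25.2658
  f12: (p5, p6, p8) → 81.8734
  f13: (p5, p0, p1) → 26.2632
  f14: (p5, p3, p0) → 68.4189
Σ area = 754.330

Euler: V−E+F = 9−21+14 = 2.


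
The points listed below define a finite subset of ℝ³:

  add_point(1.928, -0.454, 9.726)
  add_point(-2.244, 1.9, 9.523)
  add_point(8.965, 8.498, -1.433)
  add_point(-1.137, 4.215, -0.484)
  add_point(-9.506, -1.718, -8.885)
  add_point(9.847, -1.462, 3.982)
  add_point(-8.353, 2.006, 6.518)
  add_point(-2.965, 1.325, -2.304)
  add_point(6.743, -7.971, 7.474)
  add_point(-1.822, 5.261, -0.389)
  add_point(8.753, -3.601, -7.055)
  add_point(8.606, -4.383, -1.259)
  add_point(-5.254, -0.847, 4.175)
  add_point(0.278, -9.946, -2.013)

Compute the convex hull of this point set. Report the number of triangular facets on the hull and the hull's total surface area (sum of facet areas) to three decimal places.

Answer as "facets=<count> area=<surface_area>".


Extreme-point indices: [0, 1, 2, 4, 5, 6, 8, 9, 10, 11, 13] — 11 of 14 on the boundary.

Facet areas (half cross-product norm):
  f1: (p0, p2, p5) → 55.4704
  f2: (p10, p2, p4) → 122.9932
  f3: (p10, p2, p5) → 61.1206
  f4: (p13, p10, p4) → 85.0740
  f5: (p13, p6, p4) → 106.8860
  f6: (p9, p2, p4) → 58.4916
  f7: (p9, p6, p4) → 67.0131
  f8: (p9, p6, p2) → 35.8338
  f9: (p1, p0, p2) → 38.1015
  f10: (p1, p6, p2) → 55.2116
  f11: (p8, p13, p10) → 67.6014
  f12: (p8, p0, p5) → 34.4933
  f13: (p8, p13, p6) → 96.1692
  f14: (p8, p1, p0) → 11.7820
  f15: (p8, p1, p6) → 38.6562
  f16: (p11, p10, p5) → 11.2462
  f17: (p11, p8, p5) → 24.4393
  f18: (p11, p8, p10) → 8.4625
Σ area = 979.046

Euler characteristic 11−27+18 = 2 ✓

facets=18 area=979.046


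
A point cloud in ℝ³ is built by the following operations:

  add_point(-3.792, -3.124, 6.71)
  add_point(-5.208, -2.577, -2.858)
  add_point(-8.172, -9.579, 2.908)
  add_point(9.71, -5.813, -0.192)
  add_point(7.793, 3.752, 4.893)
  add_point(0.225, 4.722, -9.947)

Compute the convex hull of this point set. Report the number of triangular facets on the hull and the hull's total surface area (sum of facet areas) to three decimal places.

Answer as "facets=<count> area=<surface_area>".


Hull vertices (6/6): indices [0, 1, 2, 3, 4, 5].

Per-facet area ½‖(b−a)×(c−a)‖:
  f1: (p5, p3, p2) → 151.4864
  f2: (p0, p3, p2) → 66.3686
  f3: (p4, p5, p3) → 88.0724
  f4: (p4, p0, p3) → 72.7770
  f5: (p4, p0, p5) → 110.1516
  f6: (p1, p5, p2) → 10.3998
  f7: (p1, p0, p2) → 37.2250
  f8: (p1, p0, p5) → 45.7556
Σ area = 582.236

Euler: V−E+F = 6−12+8 = 2.

facets=8 area=582.236


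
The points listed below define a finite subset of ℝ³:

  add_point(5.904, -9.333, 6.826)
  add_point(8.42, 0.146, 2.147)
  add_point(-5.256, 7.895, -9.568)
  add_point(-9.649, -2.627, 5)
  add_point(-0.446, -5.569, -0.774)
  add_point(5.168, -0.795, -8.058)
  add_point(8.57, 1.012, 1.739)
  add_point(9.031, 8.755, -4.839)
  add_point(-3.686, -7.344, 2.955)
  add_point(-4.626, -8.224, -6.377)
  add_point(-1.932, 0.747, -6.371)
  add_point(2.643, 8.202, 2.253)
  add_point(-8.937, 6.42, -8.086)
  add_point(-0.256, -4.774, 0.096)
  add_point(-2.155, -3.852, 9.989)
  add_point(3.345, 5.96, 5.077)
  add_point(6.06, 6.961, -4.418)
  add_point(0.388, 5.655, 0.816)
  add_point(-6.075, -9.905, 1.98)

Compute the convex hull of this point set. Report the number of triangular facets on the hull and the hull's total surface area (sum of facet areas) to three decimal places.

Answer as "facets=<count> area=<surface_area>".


13 of the 19 inputs are extreme points: [0, 1, 2, 3, 5, 6, 7, 9, 11, 12, 14, 15, 18].

Area of each hull facet:
  f1: (p5, p2, p7) → 71.2150
  f2: (p9, p12, p2) → 32.2505
  f3: (p9, p5, p2) → 82.8824
  f4: (p9, p18, p3) → 36.2854
  f5: (p9, p12, p3) → 95.9170
  f6: (p9, p0, p18) → 54.8106
  f7: (p9, p5, p0) → 98.4982
  f8: (p14, p15, p3) → 55.7102
  f9: (p14, p15, p0) → 62.8104
  f10: (p14, p18, p3) → 37.9286
  f11: (p14, p0, p18) → 53.5499
  f12: (p6, p15, p7) → 39.7313
  f13: (p6, p5, p7) → 47.6265
  f14: (p11, p2, p7) → 65.9213
  f15: (p11, p15, p7) → 15.4258
  f16: (p11, p12, p2) → 29.4956
  f17: (p11, p12, p3) → 111.3721
  f18: (p11, p15, p3) → 28.1748
  f19: (p1, p15, p0) → 42.5034
  f20: (p1, p6, p15) → 3.6914
  f21: (p1, p5, p0) → 56.3705
  f22: (p1, p6, p5) → 5.0089
Σ area = 1127.180

Check V−E+F: 13 − 33 + 22 = 2.

facets=22 area=1127.180


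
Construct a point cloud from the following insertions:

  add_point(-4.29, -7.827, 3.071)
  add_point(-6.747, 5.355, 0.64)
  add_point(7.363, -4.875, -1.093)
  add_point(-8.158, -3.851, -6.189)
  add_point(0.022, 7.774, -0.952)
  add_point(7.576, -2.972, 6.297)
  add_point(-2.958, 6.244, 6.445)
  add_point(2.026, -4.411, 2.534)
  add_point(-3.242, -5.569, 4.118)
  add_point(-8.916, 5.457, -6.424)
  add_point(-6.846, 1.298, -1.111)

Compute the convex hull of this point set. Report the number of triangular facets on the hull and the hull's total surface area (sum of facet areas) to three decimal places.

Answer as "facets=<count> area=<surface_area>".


Points on the hull: [0, 1, 2, 3, 4, 5, 6, 8, 9] (9 of 11).

Triangle areas on the boundary:
  f1: (p2, p0, p5) → 47.2180
  f2: (p1, p6, p9) → 7.9608
  f3: (p1, p6, p0) → 47.2602
  f4: (p8, p0, p5) → 11.8083
  f5: (p8, p6, p5) → 65.4485
  f6: (p8, p6, p0) → 6.9461
  f7: (p3, p2, p9) → 75.6224
  f8: (p3, p2, p0) → 68.6123
  f9: (p3, p1, p9) → 34.4532
  f10: (p3, p1, p0) → 60.2305
  f11: (p4, p6, p5) → 56.0813
  f12: (p4, p2, p5) → 54.5704
  f13: (p4, p6, p9) → 43.2720
  f14: (p4, p2, p9) → 76.4513
Σ area = 655.935

Check V−E+F: 9 − 21 + 14 = 2.

facets=14 area=655.935


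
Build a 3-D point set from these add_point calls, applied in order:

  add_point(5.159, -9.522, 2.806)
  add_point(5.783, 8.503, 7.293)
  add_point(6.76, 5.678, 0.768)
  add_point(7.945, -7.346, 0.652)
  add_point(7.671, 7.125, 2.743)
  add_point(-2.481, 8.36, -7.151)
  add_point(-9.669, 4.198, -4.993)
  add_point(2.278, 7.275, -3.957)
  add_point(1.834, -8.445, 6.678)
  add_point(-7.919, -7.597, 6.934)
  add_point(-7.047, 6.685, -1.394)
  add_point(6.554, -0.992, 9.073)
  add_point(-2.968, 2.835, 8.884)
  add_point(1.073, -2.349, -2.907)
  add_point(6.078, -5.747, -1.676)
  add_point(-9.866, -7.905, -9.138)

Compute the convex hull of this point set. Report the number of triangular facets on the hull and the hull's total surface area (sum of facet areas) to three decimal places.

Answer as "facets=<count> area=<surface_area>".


15 of the 16 inputs are extreme points: [0, 1, 2, 3, 4, 5, 6, 7, 8, 9, 10, 11, 12, 14, 15].

Triangle areas on the boundary:
  f1: (p4, p5, p1) → 34.3326
  f2: (p4, p11, p3) → 55.0609
  f3: (p4, p11, p1) → 24.5762
  f4: (p8, p9, p11) → 40.2652
  f5: (p12, p11, p1) → 44.6008
  f6: (p12, p9, p11) → 59.9798
  f7: (p7, p4, p5) → 8.4768
  f8: (p0, p11, p3) → 21.6401
  f9: (p0, p8, p11) → 23.8273
  f10: (p0, p3, p15) → 39.3667
  f11: (p0, p9, p15) → 110.1857
  f12: (p0, p8, p9) → 18.9118
  f13: (p6, p5, p15) → 50.5483
  f14: (p6, p9, p15) → 97.3643
  f15: (p14, p7, p5) → 34.9224
  f16: (p14, p3, p15) → 20.5956
  f17: (p14, p5, p15) → 135.5514
  f18: (p10, p12, p9) → 68.5599
  f19: (p10, p6, p9) → 42.0373
  f20: (p10, p12, p1) → 61.7339
  f21: (p10, p5, p1) → 58.4983
  f22: (p10, p6, p5) → 19.0818
  f23: (p2, p7, p4) → 6.7741
  f24: (p2, p14, p7) → 39.1965
  f25: (p2, p4, p3) → 14.5209
  f26: (p2, p14, p3) → 18.9877
Σ area = 1149.596

Euler: V−E+F = 15−39+26 = 2.

facets=26 area=1149.596


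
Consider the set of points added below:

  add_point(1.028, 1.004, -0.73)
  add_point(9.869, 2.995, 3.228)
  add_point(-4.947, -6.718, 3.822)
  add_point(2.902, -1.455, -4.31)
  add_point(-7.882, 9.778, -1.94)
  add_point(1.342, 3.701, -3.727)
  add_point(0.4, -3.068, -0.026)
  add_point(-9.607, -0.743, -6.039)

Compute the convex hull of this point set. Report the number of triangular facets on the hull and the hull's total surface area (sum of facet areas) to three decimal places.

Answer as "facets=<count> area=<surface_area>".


facets=8 area=522.623

Hull vertices (6/8): indices [1, 2, 3, 4, 5, 7].

Per-facet area ½‖(b−a)×(c−a)‖:
  f1: (p2, p4, p7) → 70.6581
  f2: (p2, p4, p1) → 145.0873
  f3: (p5, p4, p7) → 57.6017
  f4: (p5, p4, p1) → 50.6215
  f5: (p3, p2, p1) → 69.2321
  f6: (p3, p5, p1) → 29.1687
  f7: (p3, p2, p7) → 67.8325
  f8: (p3, p5, p7) → 32.4214
Σ area = 522.623

Euler characteristic 6−12+8 = 2 ✓


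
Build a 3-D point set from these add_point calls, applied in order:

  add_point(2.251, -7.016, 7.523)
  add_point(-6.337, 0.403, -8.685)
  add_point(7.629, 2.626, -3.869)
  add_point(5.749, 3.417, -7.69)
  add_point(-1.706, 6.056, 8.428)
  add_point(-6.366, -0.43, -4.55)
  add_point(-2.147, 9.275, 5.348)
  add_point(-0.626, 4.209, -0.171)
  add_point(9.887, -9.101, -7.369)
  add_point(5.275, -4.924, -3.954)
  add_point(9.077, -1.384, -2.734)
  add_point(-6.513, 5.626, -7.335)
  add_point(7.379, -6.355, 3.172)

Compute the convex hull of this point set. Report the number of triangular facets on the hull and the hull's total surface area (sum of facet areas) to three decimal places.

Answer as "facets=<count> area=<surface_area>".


11 of the 13 inputs are extreme points: [0, 1, 2, 3, 4, 5, 6, 8, 10, 11, 12].

Area of each hull facet:
  f1: (p4, p6, p11) → 27.4675
  f2: (p3, p6, p11) → 84.1766
  f3: (p1, p3, p11) → 32.8834
  f4: (p1, p3, p8) → 82.1569
  f5: (p12, p0, p8) → 24.8332
  f6: (p12, p0, p4) → 45.5863
  f7: (p5, p0, p8) → 127.3401
  f8: (p5, p1, p8) → 39.2279
  f9: (p5, p0, p4) → 96.7055
  f10: (p5, p4, p11) → 50.7851
  f11: (p5, p1, p11) → 11.3670
  f12: (p10, p12, p8) → 35.3952
  f13: (p10, p12, p4) → 63.7843
  f14: (p2, p3, p6) → 31.9449
  f15: (p2, p4, p6) → 33.5303
  f16: (p2, p10, p4) → 34.2469
  f17: (p2, p3, p8) → 26.9508
  f18: (p2, p10, p8) → 14.7378
Σ area = 863.120

Check V−E+F: 11 − 27 + 18 = 2.

facets=18 area=863.120


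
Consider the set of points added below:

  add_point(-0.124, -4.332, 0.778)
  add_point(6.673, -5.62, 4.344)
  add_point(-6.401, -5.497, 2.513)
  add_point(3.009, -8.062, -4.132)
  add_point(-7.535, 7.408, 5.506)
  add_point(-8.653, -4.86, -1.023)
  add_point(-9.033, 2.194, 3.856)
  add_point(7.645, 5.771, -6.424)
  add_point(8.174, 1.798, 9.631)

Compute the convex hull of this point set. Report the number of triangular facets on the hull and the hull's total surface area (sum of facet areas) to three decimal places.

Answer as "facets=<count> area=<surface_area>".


facets=12 area=781.043

Hull vertices (8/9): indices [1, 2, 3, 4, 5, 6, 7, 8].

Triangle areas on the boundary:
  f1: (p4, p8, p6) → 48.7138
  f2: (p4, p7, p8) → 133.6743
  f3: (p2, p8, p6) → 71.9838
  f4: (p5, p2, p6) → 17.2020
  f5: (p5, p2, p3) → 25.0197
  f6: (p5, p7, p3) → 91.8157
  f7: (p5, p4, p6) → 10.1350
  f8: (p5, p4, p7) → 128.8571
  f9: (p1, p2, p8) → 59.2655
  f10: (p1, p2, p3) → 54.5822
  f11: (p1, p7, p8) → 71.0280
  f12: (p1, p7, p3) → 68.7660
Σ area = 781.043

Euler: V−E+F = 8−18+12 = 2.


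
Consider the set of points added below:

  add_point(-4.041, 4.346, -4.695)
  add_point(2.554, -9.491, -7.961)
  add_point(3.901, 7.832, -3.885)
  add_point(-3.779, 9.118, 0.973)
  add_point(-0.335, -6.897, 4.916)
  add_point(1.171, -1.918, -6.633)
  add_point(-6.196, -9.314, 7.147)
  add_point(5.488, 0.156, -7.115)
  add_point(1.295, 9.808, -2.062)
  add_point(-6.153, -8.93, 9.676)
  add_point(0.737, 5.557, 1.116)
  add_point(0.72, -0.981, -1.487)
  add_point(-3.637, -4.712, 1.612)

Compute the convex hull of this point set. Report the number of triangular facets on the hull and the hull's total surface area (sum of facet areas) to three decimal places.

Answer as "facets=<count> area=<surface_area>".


11 of the 13 inputs are extreme points: [0, 1, 2, 3, 4, 5, 6, 7, 8, 9, 10].

Area of each hull facet:
  f1: (p0, p1, p6) → 125.3867
  f2: (p4, p1, p7) → 66.6488
  f3: (p3, p0, p6) → 67.4873
  f4: (p3, p0, p8) → 21.1504
  f5: (p5, p1, p7) → 18.2433
  f6: (p5, p0, p7) → 19.4714
  f7: (p5, p0, p1) → 15.8706
  f8: (p2, p4, p7) → 63.9902
  f9: (p2, p0, p7) → 35.9607
  f10: (p2, p0, p8) → 15.0976
  f11: (p9, p3, p6) → 24.6995
  f12: (p9, p1, p6) → 11.8201
  f13: (p9, p4, p1) → 37.6337
  f14: (p10, p2, p8) → 9.9745
  f15: (p10, p2, p4) → 32.7407
  f16: (p10, p9, p4) → 44.4021
  f17: (p10, p3, p8) → 13.8901
  f18: (p10, p9, p3) → 51.1645
Σ area = 675.632

Euler characteristic 11−27+18 = 2 ✓

facets=18 area=675.632


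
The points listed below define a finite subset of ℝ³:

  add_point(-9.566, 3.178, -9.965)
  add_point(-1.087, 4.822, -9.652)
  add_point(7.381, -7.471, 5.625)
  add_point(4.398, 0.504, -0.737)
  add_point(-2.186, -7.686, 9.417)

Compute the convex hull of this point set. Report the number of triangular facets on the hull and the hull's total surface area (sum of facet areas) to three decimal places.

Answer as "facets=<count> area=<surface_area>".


Extreme-point indices: [0, 1, 2, 3, 4] — 5 of 5 on the boundary.

Area of each hull facet:
  f1: (p1, p2, p0) → 87.8899
  f2: (p4, p2, p0) → 120.4690
  f3: (p3, p1, p0) → 44.1464
  f4: (p3, p4, p0) → 123.2749
  f5: (p3, p1, p2) → 27.0399
  f6: (p3, p4, p2) → 54.6869
Σ area = 457.507

Euler: V−E+F = 5−9+6 = 2.

facets=6 area=457.507


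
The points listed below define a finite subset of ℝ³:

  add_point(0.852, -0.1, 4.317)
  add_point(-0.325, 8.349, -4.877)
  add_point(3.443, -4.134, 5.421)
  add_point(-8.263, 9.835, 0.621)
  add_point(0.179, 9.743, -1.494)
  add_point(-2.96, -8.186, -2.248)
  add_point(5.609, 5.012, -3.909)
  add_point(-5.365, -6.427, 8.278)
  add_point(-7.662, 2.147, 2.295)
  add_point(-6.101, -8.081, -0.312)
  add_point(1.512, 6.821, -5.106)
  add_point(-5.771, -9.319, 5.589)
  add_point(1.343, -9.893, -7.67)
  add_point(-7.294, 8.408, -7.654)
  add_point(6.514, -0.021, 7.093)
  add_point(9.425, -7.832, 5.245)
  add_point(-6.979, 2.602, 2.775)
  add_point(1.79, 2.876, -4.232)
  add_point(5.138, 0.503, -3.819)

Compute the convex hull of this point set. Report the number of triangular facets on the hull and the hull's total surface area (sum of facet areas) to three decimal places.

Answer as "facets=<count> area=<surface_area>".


facets=24 area=1038.476

Extreme-point indices: [1, 3, 4, 6, 7, 8, 9, 10, 11, 12, 13, 14, 15, 18] — 14 of 19 on the boundary.

Area of each hull facet:
  f1: (p14, p7, p3) → 116.8662
  f2: (p14, p7, p15) → 57.4566
  f3: (p14, p6, p15) → 50.6540
  f4: (p13, p9, p12) → 95.7717
  f5: (p18, p12, p15) → 74.3050
  f6: (p18, p6, p15) → 23.3027
  f7: (p18, p6, p12) → 11.0537
  f8: (p4, p14, p3) → 60.2814
  f9: (p4, p14, p6) → 46.0662
  f10: (p4, p13, p3) → 34.4457
  f11: (p8, p7, p3) → 17.0135
  f12: (p8, p13, p3) → 33.3312
  f13: (p8, p13, p9) → 59.8720
  f14: (p11, p7, p15) → 29.9362
  f15: (p11, p12, p15) → 100.4796
  f16: (p11, p9, p12) → 25.5694
  f17: (p11, p8, p7) → 20.8886
  f18: (p11, p8, p9) → 32.1959
  f19: (p10, p6, p12) → 36.8938
  f20: (p10, p13, p12) → 78.1175
  f21: (p1, p4, p13) → 12.2813
  f22: (p1, p10, p13) → 6.5968
  f23: (p1, p4, p6) → 12.6733
  f24: (p1, p10, p6) → 2.4238
Σ area = 1038.476

Check V−E+F: 14 − 36 + 24 = 2.


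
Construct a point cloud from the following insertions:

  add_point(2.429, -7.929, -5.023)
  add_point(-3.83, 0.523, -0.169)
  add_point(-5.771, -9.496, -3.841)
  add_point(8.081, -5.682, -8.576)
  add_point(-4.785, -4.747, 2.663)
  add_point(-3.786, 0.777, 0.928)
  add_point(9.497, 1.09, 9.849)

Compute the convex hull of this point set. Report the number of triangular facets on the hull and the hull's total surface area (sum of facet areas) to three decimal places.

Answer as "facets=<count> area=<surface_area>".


facets=10 area=493.351

Extreme-point indices: [0, 1, 2, 3, 4, 5, 6] — 7 of 7 on the boundary.

Facet areas (half cross-product norm):
  f1: (p0, p6, p2) → 74.3083
  f2: (p0, p3, p2) → 12.2904
  f3: (p0, p3, p6) → 66.0203
  f4: (p1, p3, p2) → 78.4902
  f5: (p1, p3, p6) → 127.3033
  f6: (p4, p6, p2) → 52.9855
  f7: (p5, p1, p6) → 7.3490
  f8: (p5, p4, p6) → 47.0153
  f9: (p5, p1, p2) → 5.1245
  f10: (p5, p4, p2) → 22.4647
Σ area = 493.351

Euler: V−E+F = 7−15+10 = 2.


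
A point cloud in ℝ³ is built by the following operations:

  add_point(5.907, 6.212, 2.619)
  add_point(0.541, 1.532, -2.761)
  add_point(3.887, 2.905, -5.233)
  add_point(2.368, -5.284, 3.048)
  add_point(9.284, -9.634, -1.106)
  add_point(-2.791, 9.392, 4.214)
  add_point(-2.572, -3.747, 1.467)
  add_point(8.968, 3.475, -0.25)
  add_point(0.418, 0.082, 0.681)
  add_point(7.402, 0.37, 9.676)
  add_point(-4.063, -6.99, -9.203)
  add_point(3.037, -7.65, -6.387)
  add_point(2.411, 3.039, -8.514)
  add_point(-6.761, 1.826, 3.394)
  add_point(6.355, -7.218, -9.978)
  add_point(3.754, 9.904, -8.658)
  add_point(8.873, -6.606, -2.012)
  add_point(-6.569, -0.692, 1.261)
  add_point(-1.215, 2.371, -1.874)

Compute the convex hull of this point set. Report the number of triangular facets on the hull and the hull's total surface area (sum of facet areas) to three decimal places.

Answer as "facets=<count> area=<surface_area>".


13 of the 19 inputs are extreme points: [0, 3, 4, 5, 6, 7, 9, 10, 13, 14, 15, 16, 17].

Facet areas (half cross-product norm):
  f1: (p10, p15, p13) → 128.8070
  f2: (p3, p9, p13) → 58.2133
  f3: (p3, p9, p4) → 45.2916
  f4: (p3, p10, p4) → 63.5142
  f5: (p5, p15, p13) → 61.2585
  f6: (p5, p9, p13) → 61.8596
  f7: (p7, p9, p4) → 67.2604
  f8: (p14, p10, p4) → 48.9472
  f9: (p14, p10, p15) → 89.3211
  f10: (p14, p7, p15) → 85.6313
  f11: (p6, p3, p13) → 14.5262
  f12: (p6, p3, p10) → 28.8709
  f13: (p0, p5, p9) → 42.4154
  f14: (p0, p7, p9) → 23.2484
  f15: (p0, p5, p15) → 56.3205
  f16: (p0, p7, p15) → 29.1725
  f17: (p16, p7, p4) → 7.5727
  f18: (p16, p14, p4) → 12.9605
  f19: (p16, p14, p7) → 41.6288
  f20: (p17, p10, p13) → 7.1404
  f21: (p17, p6, p13) → 7.2918
  f22: (p17, p6, p10) → 28.3115
Σ area = 1009.564

Check V−E+F: 13 − 33 + 22 = 2.

facets=22 area=1009.564


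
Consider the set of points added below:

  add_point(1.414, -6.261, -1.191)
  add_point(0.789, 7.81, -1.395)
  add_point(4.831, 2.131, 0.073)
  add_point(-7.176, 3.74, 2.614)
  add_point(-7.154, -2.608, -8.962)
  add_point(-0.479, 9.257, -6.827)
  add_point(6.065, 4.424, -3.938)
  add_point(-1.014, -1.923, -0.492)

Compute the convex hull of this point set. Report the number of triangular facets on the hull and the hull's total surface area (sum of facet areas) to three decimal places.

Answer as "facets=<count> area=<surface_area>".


facets=10 area=451.978

Extreme-point indices: [0, 1, 2, 3, 4, 5, 6] — 7 of 8 on the boundary.

Area of each hull facet:
  f1: (p4, p0, p3) → 72.8260
  f2: (p4, p0, p6) → 71.8873
  f3: (p5, p4, p3) → 76.0280
  f4: (p5, p4, p6) → 59.3636
  f5: (p2, p0, p3) → 55.3008
  f6: (p2, p0, p6) → 19.8489
  f7: (p1, p5, p6) → 19.4610
  f8: (p1, p2, p6) → 15.5452
  f9: (p1, p5, p3) → 26.8422
  f10: (p1, p2, p3) → 34.8754
Σ area = 451.978

Euler characteristic 7−15+10 = 2 ✓


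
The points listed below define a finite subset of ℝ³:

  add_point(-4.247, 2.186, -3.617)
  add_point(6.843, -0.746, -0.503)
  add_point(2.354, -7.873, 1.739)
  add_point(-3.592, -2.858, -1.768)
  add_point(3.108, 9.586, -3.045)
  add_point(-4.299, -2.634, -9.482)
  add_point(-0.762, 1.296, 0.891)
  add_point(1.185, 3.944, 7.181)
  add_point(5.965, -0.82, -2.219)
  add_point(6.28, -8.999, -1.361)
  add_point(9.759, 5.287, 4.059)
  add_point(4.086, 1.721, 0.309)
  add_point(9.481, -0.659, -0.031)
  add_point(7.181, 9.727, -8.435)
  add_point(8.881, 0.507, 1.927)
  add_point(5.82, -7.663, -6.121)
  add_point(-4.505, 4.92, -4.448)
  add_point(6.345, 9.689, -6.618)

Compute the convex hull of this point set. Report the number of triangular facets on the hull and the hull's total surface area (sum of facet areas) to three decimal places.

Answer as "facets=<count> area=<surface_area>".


facets=24 area=790.376

Hull vertices (14/18): indices [0, 2, 3, 4, 5, 7, 9, 10, 12, 13, 14, 15, 16, 17].

Area of each hull facet:
  f1: (p5, p13, p16) → 59.7566
  f2: (p12, p13, p10) → 47.0934
  f3: (p15, p5, p9) → 25.8710
  f4: (p15, p5, p13) → 95.3881
  f5: (p15, p12, p9) → 22.3602
  f6: (p15, p12, p13) → 67.3102
  f7: (p2, p9, p10) → 39.0083
  f8: (p2, p7, p10) → 59.9786
  f9: (p2, p5, p9) → 36.0141
  f10: (p4, p7, p10) → 46.8578
  f11: (p4, p13, p16) → 28.0600
  f12: (p4, p7, p16) → 51.8107
  f13: (p14, p9, p10) → 3.3343
  f14: (p14, p12, p10) → 4.2243
  f15: (p14, p12, p9) → 9.2826
  f16: (p3, p2, p5) → 28.8264
  f17: (p3, p2, p7) → 50.5001
  f18: (p17, p13, p10) → 8.6755
  f19: (p17, p4, p10) → 25.5619
  f20: (p17, p4, p13) → 1.4476
  f21: (p0, p7, p16) → 17.2999
  f22: (p0, p3, p7) → 32.2299
  f23: (p0, p5, p16) → 10.0709
  f24: (p0, p3, p5) → 19.4139
Σ area = 790.376

Euler: V−E+F = 14−36+24 = 2.


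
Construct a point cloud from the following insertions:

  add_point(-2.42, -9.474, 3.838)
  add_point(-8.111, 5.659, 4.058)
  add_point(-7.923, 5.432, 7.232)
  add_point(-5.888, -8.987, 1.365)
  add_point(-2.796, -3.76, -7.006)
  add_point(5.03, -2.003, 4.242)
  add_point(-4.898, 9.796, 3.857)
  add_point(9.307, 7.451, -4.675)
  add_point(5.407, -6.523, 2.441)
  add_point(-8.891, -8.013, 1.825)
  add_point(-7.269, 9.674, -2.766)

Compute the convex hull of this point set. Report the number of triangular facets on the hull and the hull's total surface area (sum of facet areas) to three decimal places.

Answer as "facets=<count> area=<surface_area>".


facets=18 area=868.758

Points on the hull: [0, 1, 2, 3, 4, 5, 6, 7, 8, 9, 10] (11 of 11).

Facet areas (half cross-product norm):
  f1: (p5, p6, p7) → 99.0929
  f2: (p10, p4, p9) → 85.2150
  f3: (p10, p6, p7) → 57.7272
  f4: (p10, p4, p7) → 111.0552
  f5: (p2, p5, p6) → 47.1718
  f6: (p2, p10, p6) → 20.8863
  f7: (p0, p2, p9) → 50.3282
  f8: (p0, p2, p5) → 77.9166
  f9: (p8, p4, p7) → 96.7148
  f10: (p8, p5, p7) → 30.9434
  f11: (p8, p0, p4) → 49.9272
  f12: (p8, p0, p5) → 20.3159
  f13: (p1, p10, p9) → 51.4293
  f14: (p1, p2, p9) → 22.0179
  f15: (p1, p2, p10) → 5.9552
  f16: (p3, p4, p9) → 15.9993
  f17: (p3, p0, p9) → 4.7956
  f18: (p3, p0, p4) → 21.2661
Σ area = 868.758

Euler characteristic 11−27+18 = 2 ✓


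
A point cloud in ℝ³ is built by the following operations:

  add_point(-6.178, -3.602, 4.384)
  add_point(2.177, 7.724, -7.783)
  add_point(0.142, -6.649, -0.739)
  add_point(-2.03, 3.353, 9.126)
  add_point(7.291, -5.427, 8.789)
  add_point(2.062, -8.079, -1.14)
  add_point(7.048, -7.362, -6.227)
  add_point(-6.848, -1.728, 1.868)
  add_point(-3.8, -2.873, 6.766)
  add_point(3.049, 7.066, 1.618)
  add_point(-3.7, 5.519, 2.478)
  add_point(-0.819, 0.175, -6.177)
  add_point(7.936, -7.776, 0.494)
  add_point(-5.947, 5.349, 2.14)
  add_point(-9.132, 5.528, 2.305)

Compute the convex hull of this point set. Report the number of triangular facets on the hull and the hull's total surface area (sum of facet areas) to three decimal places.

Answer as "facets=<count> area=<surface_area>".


Hull vertices (13/15): indices [0, 1, 2, 3, 4, 5, 6, 7, 8, 9, 11, 12, 14].

Triangle areas on the boundary:
  f1: (p6, p1, p12) → 53.0637
  f2: (p9, p1, p14) → 58.1693
  f3: (p9, p3, p14) → 48.0075
  f4: (p9, p1, p12) → 74.1145
  f5: (p4, p8, p3) → 39.5926
  f6: (p4, p9, p12) → 63.4482
  f7: (p4, p9, p3) → 62.1408
  f8: (p11, p1, p14) → 53.9177
  f9: (p11, p6, p1) → 41.9242
  f10: (p5, p6, p12) → 19.1102
  f11: (p5, p4, p12) → 25.8626
  f12: (p5, p11, p6) → 35.0799
  f13: (p0, p4, p8) → 13.4583
  f14: (p0, p5, p4) → 61.6267
  f15: (p0, p3, p14) → 41.1612
  f16: (p0, p8, p3) → 9.4403
  f17: (p7, p11, p14) → 38.9424
  f18: (p7, p0, p14) → 10.0084
  f19: (p2, p0, p5) → 5.0184
  f20: (p2, p7, p0) → 13.8565
  f21: (p2, p5, p11) → 9.5560
  f22: (p2, p7, p11) → 36.9894
Σ area = 814.489

Check V−E+F: 13 − 33 + 22 = 2.

facets=22 area=814.489


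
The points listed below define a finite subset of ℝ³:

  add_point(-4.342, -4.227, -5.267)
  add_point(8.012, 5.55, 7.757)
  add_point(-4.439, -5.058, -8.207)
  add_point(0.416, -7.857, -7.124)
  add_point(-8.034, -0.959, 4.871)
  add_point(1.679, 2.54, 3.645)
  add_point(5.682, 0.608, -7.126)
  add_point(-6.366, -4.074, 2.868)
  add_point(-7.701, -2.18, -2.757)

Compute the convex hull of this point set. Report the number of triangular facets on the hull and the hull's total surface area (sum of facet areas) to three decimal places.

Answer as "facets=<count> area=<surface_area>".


8 of the 9 inputs are extreme points: [1, 2, 3, 4, 5, 6, 7, 8].

Per-facet area ½‖(b−a)×(c−a)‖:
  f1: (p6, p3, p1) → 74.2589
  f2: (p6, p2, p3) → 28.4357
  f3: (p7, p1, p4) → 35.6494
  f4: (p7, p3, p1) → 113.5973
  f5: (p7, p2, p3) → 32.2041
  f6: (p5, p1, p4) → 25.7516
  f7: (p5, p6, p1) → 45.7120
  f8: (p8, p6, p2) → 40.2551
  f9: (p8, p7, p4) → 12.2547
  f10: (p8, p7, p2) → 18.4723
  f11: (p8, p5, p4) → 39.9790
  f12: (p8, p5, p6) → 68.7254
Σ area = 535.296

Euler characteristic 8−18+12 = 2 ✓

facets=12 area=535.296


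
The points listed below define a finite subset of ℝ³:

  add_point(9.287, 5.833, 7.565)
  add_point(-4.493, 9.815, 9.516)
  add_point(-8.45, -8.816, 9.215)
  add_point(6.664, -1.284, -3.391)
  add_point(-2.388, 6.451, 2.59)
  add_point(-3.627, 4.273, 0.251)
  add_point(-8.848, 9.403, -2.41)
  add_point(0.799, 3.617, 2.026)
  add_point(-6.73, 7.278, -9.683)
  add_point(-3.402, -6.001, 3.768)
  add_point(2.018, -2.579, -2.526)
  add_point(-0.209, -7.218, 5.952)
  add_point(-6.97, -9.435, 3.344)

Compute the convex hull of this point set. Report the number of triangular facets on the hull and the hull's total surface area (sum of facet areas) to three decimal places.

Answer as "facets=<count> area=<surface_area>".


Points on the hull: [0, 1, 2, 3, 6, 8, 10, 11, 12] (9 of 13).

Per-facet area ½‖(b−a)×(c−a)‖:
  f1: (p1, p0, p6) → 90.2524
  f2: (p2, p12, p6) → 59.4309
  f3: (p2, p1, p6) → 120.1470
  f4: (p2, p1, p0) → 137.5030
  f5: (p8, p0, p6) → 81.5471
  f6: (p8, p3, p0) → 111.8497
  f7: (p8, p12, p6) → 77.8280
  f8: (p11, p3, p12) → 46.1108
  f9: (p11, p2, p12) → 22.8181
  f10: (p11, p3, p0) → 84.2138
  f11: (p11, p2, p0) → 55.9778
  f12: (p10, p3, p12) → 14.0671
  f13: (p10, p8, p12) → 94.2497
  f14: (p10, p8, p3) → 35.1065
Σ area = 1031.102

Euler characteristic 9−21+14 = 2 ✓

facets=14 area=1031.102


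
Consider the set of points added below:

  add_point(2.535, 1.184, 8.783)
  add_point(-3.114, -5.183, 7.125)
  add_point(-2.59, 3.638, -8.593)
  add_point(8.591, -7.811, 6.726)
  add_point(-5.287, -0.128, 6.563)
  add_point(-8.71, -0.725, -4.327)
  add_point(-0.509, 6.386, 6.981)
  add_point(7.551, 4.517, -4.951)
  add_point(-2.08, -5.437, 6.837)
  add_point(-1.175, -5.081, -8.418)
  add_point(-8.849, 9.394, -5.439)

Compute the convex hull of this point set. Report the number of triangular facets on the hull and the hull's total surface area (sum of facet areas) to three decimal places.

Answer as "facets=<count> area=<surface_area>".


Extreme-point indices: [0, 1, 2, 3, 4, 5, 6, 7, 8, 9, 10] — 11 of 11 on the boundary.

Facet areas (half cross-product norm):
  f1: (p1, p0, p3) → 45.9884
  f2: (p7, p2, p10) → 43.0452
  f3: (p7, p0, p3) → 81.5090
  f4: (p4, p1, p0) → 22.0240
  f5: (p9, p7, p3) → 108.9131
  f6: (p9, p7, p2) → 47.6158
  f7: (p6, p7, p10) → 104.1821
  f8: (p6, p7, p0) → 45.2235
  f9: (p6, p4, p10) → 60.3945
  f10: (p6, p4, p0) → 23.6857
  f11: (p8, p1, p3) → 1.5205
  f12: (p8, p9, p3) → 83.3913
  f13: (p8, p9, p1) → 8.0130
  f14: (p5, p9, p1) → 64.5112
  f15: (p5, p4, p10) → 58.0961
  f16: (p5, p4, p1) → 31.1691
  f17: (p5, p2, p10) → 36.8560
  f18: (p5, p9, p2) → 35.0787
Σ area = 901.217

Check V−E+F: 11 − 27 + 18 = 2.

facets=18 area=901.217


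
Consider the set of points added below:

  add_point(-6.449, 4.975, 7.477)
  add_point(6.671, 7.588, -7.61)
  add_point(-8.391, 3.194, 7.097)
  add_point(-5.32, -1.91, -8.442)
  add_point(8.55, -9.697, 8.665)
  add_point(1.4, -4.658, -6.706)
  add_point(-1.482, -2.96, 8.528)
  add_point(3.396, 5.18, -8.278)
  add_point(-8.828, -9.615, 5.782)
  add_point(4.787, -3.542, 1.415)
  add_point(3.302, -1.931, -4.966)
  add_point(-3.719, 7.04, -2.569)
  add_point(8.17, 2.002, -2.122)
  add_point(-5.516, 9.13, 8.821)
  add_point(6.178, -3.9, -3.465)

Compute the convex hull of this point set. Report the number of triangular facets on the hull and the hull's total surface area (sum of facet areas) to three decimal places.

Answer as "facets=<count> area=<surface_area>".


facets=20 area=1106.967

12 of the 15 inputs are extreme points: [1, 2, 3, 4, 5, 6, 7, 8, 11, 12, 13, 14].

Area of each hull facet:
  f1: (p6, p4, p8) → 60.4070
  f2: (p6, p13, p8) → 60.2674
  f3: (p6, p13, p4) → 47.1223
  f4: (p5, p4, p8) → 130.8682
  f5: (p5, p3, p8) → 60.7681
  f6: (p2, p13, p8) → 18.6065
  f7: (p2, p3, p8) → 98.5328
  f8: (p12, p13, p4) → 149.8373
  f9: (p12, p1, p13) → 75.4136
  f10: (p11, p1, p13) → 56.4350
  f11: (p11, p2, p13) → 37.6162
  f12: (p11, p2, p3) → 61.2688
  f13: (p14, p5, p1) → 35.5674
  f14: (p14, p12, p1) → 22.7481
  f15: (p14, p5, p4) → 32.3267
  f16: (p14, p12, p4) → 42.9923
  f17: (p7, p11, p3) → 46.5039
  f18: (p7, p11, p1) → 17.6468
  f19: (p7, p5, p3) → 37.0326
  f20: (p7, p5, p1) → 15.0063
Σ area = 1106.967

Check V−E+F: 12 − 30 + 20 = 2.


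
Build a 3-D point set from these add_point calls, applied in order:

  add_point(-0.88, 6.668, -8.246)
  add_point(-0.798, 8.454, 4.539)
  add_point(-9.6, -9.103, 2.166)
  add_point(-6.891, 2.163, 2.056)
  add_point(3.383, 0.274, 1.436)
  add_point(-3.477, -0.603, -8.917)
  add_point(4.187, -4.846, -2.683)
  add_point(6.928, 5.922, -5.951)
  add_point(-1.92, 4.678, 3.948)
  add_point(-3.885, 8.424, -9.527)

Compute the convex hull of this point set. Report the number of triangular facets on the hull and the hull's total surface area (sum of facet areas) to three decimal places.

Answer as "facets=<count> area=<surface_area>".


Points on the hull: [1, 2, 3, 4, 5, 6, 7, 8, 9] (9 of 10).

Facet areas (half cross-product norm):
  f1: (p1, p9, p7) → 72.8146
  f2: (p5, p9, p2) → 55.9403
  f3: (p5, p9, p7) → 50.7481
  f4: (p4, p1, p7) → 48.0622
  f5: (p3, p9, p2) → 67.2666
  f6: (p3, p1, p2) → 29.7453
  f7: (p3, p1, p9) → 59.7439
  f8: (p8, p1, p2) → 6.9230
  f9: (p8, p4, p2) → 56.9453
  f10: (p8, p4, p1) → 13.2860
  f11: (p6, p5, p7) → 58.0460
  f12: (p6, p4, p7) → 32.8686
  f13: (p6, p5, p2) → 76.6411
  f14: (p6, p4, p2) → 50.1738
Σ area = 679.205

Euler: V−E+F = 9−21+14 = 2.

facets=14 area=679.205


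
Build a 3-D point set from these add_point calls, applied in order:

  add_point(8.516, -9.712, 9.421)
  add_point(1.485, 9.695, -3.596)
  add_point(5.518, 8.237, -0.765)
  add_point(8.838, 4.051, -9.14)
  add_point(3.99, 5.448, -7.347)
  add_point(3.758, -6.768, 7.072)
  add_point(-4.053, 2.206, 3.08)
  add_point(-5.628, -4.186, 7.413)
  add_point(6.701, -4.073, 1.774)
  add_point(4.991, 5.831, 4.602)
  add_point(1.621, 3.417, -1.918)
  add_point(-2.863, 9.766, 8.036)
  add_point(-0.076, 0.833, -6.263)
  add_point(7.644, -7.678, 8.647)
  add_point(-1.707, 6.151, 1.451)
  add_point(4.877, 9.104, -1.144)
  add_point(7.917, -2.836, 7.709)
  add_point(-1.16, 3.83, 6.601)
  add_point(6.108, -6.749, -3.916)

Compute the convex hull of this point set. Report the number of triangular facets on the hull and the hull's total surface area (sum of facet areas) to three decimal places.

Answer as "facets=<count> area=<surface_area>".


Extreme-point indices: [0, 1, 2, 3, 4, 6, 7, 9, 11, 12, 15, 16, 18] — 13 of 19 on the boundary.

Triangle areas on the boundary:
  f1: (p11, p0, p7) → 107.4779
  f2: (p18, p0, p7) → 98.9847
  f3: (p18, p0, p3) → 70.8702
  f4: (p12, p18, p3) → 48.3628
  f5: (p12, p18, p7) → 76.3586
  f6: (p16, p11, p0) → 36.5636
  f7: (p16, p9, p11) → 39.2063
  f8: (p16, p0, p3) → 52.6182
  f9: (p15, p1, p3) → 21.6145
  f10: (p15, p1, p11) → 25.3319
  f11: (p15, p9, p11) → 31.0479
  f12: (p4, p1, p3) → 11.0138
  f13: (p4, p12, p3) → 14.8911
  f14: (p4, p12, p1) → 19.1606
  f15: (p6, p12, p1) → 45.5382
  f16: (p6, p1, p11) → 50.0247
  f17: (p6, p12, p7) → 35.6360
  f18: (p6, p11, p7) → 32.9338
  f19: (p2, p15, p3) → 5.5279
  f20: (p2, p15, p9) → 2.7948
  f21: (p2, p16, p3) → 69.7801
  f22: (p2, p16, p9) → 22.1337
Σ area = 917.871

Euler characteristic 13−33+22 = 2 ✓

facets=22 area=917.871


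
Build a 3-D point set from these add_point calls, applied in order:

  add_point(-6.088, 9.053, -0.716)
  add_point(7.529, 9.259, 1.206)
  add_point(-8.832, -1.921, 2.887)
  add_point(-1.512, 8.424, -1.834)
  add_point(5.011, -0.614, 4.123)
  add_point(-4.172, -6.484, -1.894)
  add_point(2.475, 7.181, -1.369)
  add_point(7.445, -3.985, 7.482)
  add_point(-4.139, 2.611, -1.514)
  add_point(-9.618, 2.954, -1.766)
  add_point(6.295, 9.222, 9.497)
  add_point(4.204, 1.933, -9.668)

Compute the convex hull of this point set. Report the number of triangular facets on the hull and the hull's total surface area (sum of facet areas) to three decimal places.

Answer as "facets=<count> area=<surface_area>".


Extreme-point indices: [0, 1, 2, 3, 5, 7, 9, 10, 11] — 9 of 12 on the boundary.

Per-facet area ½‖(b−a)×(c−a)‖:
  f1: (p11, p5, p9) → 75.5700
  f2: (p0, p11, p9) → 54.1897
  f3: (p0, p10, p1) → 57.6421
  f4: (p2, p5, p9) → 27.3722
  f5: (p2, p0, p9) → 21.5032
  f6: (p2, p0, p10) → 95.2830
  f7: (p3, p11, p1) → 54.7285
  f8: (p3, p0, p1) → 12.9254
  f9: (p3, p0, p11) → 19.7154
  f10: (p7, p2, p10) → 112.7525
  f11: (p7, p10, p1) → 55.5047
  f12: (p7, p2, p5) → 61.1925
  f13: (p7, p11, p1) → 98.0526
  f14: (p7, p11, p5) → 104.9830
Σ area = 851.415

Check V−E+F: 9 − 21 + 14 = 2.

facets=14 area=851.415


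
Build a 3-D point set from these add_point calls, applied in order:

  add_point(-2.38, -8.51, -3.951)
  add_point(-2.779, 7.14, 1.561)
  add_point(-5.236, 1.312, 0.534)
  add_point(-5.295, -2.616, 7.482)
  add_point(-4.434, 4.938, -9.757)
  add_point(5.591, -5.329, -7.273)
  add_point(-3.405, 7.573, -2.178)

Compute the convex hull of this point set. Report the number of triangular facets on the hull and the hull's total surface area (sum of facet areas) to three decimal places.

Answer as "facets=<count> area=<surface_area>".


facets=10 area=480.245

Hull vertices (7/7): indices [0, 1, 2, 3, 4, 5, 6].

Triangle areas on the boundary:
  f1: (p0, p5, p3) → 56.8520
  f2: (p4, p6, p5) → 58.8961
  f3: (p4, p0, p5) → 64.1106
  f4: (p1, p5, p3) → 98.9028
  f5: (p1, p6, p3) → 18.5332
  f6: (p1, p6, p5) → 31.2989
  f7: (p2, p0, p3) → 44.4256
  f8: (p2, p4, p0) → 60.7591
  f9: (p2, p6, p3) → 17.9122
  f10: (p2, p4, p6) → 28.5543
Σ area = 480.245

Euler: V−E+F = 7−15+10 = 2.
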